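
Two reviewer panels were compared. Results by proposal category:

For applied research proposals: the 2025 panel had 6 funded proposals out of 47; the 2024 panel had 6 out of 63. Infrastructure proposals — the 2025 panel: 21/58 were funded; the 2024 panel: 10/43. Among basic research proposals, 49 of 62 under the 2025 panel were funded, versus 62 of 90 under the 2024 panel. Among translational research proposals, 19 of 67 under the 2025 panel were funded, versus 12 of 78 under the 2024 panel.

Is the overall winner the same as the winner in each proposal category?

Applied research: the 2025 panel 6/47 = 12.8%, the 2024 panel 6/63 = 9.5% → the 2025 panel
Infrastructure: the 2025 panel 21/58 = 36.2%, the 2024 panel 10/43 = 23.3% → the 2025 panel
Basic research: the 2025 panel 49/62 = 79.0%, the 2024 panel 62/90 = 68.9% → the 2025 panel
Translational research: the 2025 panel 19/67 = 28.4%, the 2024 panel 12/78 = 15.4% → the 2025 panel
Overall: the 2025 panel 95/234 = 40.6%, the 2024 panel 90/274 = 32.8% → the 2025 panel
The 2025 panel wins overall and in every proposal group — no reversal.

Yes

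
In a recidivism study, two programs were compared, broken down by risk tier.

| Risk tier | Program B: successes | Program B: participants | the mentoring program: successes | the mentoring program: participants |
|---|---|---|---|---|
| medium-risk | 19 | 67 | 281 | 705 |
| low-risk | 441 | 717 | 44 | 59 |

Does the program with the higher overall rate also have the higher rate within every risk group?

Medium-risk: Program B 19/67 = 28.4%, the mentoring program 281/705 = 39.9% → the mentoring program
Low-risk: Program B 441/717 = 61.5%, the mentoring program 44/59 = 74.6% → the mentoring program
Overall: Program B 460/784 = 58.7%, the mentoring program 325/764 = 42.5% → Program B
The mentoring program wins each risk group but Program B wins overall — the comparison reverses. The mentoring program's participants skew toward medium-risk, which has a lower base rate.

No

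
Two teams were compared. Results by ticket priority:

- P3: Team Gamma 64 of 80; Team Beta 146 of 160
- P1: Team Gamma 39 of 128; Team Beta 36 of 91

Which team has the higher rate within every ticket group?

P3: Team Gamma 64/80 = 80.0%, Team Beta 146/160 = 91.2% → Team Beta
P1: Team Gamma 39/128 = 30.5%, Team Beta 36/91 = 39.6% → Team Beta
Team Beta has the higher rate in both groups.

Team Beta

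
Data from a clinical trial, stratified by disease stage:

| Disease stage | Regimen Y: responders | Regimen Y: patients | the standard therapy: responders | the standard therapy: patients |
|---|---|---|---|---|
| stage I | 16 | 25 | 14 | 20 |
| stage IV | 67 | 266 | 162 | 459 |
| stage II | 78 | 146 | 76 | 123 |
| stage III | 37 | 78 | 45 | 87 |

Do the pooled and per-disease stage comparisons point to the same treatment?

Stage I: Regimen Y 16/25 = 64.0%, the standard therapy 14/20 = 70.0% → the standard therapy
Stage IV: Regimen Y 67/266 = 25.2%, the standard therapy 162/459 = 35.3% → the standard therapy
Stage II: Regimen Y 78/146 = 53.4%, the standard therapy 76/123 = 61.8% → the standard therapy
Stage III: Regimen Y 37/78 = 47.4%, the standard therapy 45/87 = 51.7% → the standard therapy
Overall: Regimen Y 198/515 = 38.4%, the standard therapy 297/689 = 43.1% → the standard therapy
The standard therapy wins overall and in every disease group — no reversal.

Yes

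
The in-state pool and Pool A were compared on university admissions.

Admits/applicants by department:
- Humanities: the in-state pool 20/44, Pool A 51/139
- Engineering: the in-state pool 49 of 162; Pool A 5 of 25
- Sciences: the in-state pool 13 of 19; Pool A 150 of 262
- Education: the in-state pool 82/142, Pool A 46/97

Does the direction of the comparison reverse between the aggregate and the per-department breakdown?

Humanities: the in-state pool 20/44 = 45.5%, Pool A 51/139 = 36.7% → the in-state pool
Engineering: the in-state pool 49/162 = 30.2%, Pool A 5/25 = 20.0% → the in-state pool
Sciences: the in-state pool 13/19 = 68.4%, Pool A 150/262 = 57.3% → the in-state pool
Education: the in-state pool 82/142 = 57.7%, Pool A 46/97 = 47.4% → the in-state pool
Overall: the in-state pool 164/367 = 44.7%, Pool A 252/523 = 48.2% → Pool A
The in-state pool wins each department group but Pool A wins overall — the comparison reverses. The in-state pool's applicants skew toward Engineering, which has a lower base rate.

Yes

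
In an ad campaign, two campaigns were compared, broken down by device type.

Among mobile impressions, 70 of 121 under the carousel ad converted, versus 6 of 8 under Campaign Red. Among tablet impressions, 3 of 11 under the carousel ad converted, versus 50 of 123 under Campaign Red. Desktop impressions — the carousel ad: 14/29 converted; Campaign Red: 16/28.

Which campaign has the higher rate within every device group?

Campaign Red

Mobile: the carousel ad 70/121 = 57.9%, Campaign Red 6/8 = 75.0% → Campaign Red
Tablet: the carousel ad 3/11 = 27.3%, Campaign Red 50/123 = 40.7% → Campaign Red
Desktop: the carousel ad 14/29 = 48.3%, Campaign Red 16/28 = 57.1% → Campaign Red
Campaign Red has the higher rate in all 3 groups.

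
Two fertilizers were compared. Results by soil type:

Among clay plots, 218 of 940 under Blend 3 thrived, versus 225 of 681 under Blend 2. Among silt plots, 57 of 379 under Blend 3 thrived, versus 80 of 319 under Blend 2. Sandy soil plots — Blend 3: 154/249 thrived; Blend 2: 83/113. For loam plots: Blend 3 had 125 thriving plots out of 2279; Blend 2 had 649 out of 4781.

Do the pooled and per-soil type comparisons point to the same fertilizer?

Yes

Clay: Blend 3 218/940 = 23.2%, Blend 2 225/681 = 33.0% → Blend 2
Silt: Blend 3 57/379 = 15.0%, Blend 2 80/319 = 25.1% → Blend 2
Sandy soil: Blend 3 154/249 = 61.8%, Blend 2 83/113 = 73.5% → Blend 2
Loam: Blend 3 125/2279 = 5.5%, Blend 2 649/4781 = 13.6% → Blend 2
Overall: Blend 3 554/3847 = 14.4%, Blend 2 1037/5894 = 17.6% → Blend 2
Blend 2 wins overall and in every soil group — no reversal.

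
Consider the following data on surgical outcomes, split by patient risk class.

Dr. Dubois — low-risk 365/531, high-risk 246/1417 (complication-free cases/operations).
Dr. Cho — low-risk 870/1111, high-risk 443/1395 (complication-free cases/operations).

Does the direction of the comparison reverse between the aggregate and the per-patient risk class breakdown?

No

Low-risk: Dr. Dubois 365/531 = 68.7%, Dr. Cho 870/1111 = 78.3% → Dr. Cho
High-risk: Dr. Dubois 246/1417 = 17.4%, Dr. Cho 443/1395 = 31.8% → Dr. Cho
Overall: Dr. Dubois 611/1948 = 31.4%, Dr. Cho 1313/2506 = 52.4% → Dr. Cho
Dr. Cho wins overall and in every patient risk group — no reversal.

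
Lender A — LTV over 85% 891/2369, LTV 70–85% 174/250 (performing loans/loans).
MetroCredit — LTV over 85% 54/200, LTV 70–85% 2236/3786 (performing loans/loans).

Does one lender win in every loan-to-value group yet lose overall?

Yes

LTV over 85%: Lender A 891/2369 = 37.6%, MetroCredit 54/200 = 27.0% → Lender A
LTV 70–85%: Lender A 174/250 = 69.6%, MetroCredit 2236/3786 = 59.1% → Lender A
Overall: Lender A 1065/2619 = 40.7%, MetroCredit 2290/3986 = 57.5% → MetroCredit
Lender A wins each loan-to-value group but MetroCredit wins overall — the comparison reverses. Lender A's loans skew toward LTV over 85%, which has a lower base rate.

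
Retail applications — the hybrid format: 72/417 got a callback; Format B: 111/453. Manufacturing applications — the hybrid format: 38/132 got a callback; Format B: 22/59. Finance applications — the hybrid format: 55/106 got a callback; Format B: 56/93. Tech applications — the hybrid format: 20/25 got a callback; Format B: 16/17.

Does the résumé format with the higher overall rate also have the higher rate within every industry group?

Retail: the hybrid format 72/417 = 17.3%, Format B 111/453 = 24.5% → Format B
Manufacturing: the hybrid format 38/132 = 28.8%, Format B 22/59 = 37.3% → Format B
Finance: the hybrid format 55/106 = 51.9%, Format B 56/93 = 60.2% → Format B
Tech: the hybrid format 20/25 = 80.0%, Format B 16/17 = 94.1% → Format B
Overall: the hybrid format 185/680 = 27.2%, Format B 205/622 = 33.0% → Format B
Format B wins overall and in every industry group — no reversal.

Yes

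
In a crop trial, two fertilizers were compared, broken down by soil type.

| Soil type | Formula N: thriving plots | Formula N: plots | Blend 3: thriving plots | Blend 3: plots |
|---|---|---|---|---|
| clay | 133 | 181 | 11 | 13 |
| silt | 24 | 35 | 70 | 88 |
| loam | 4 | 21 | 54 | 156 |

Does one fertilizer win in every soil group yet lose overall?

Clay: Formula N 133/181 = 73.5%, Blend 3 11/13 = 84.6% → Blend 3
Silt: Formula N 24/35 = 68.6%, Blend 3 70/88 = 79.5% → Blend 3
Loam: Formula N 4/21 = 19.0%, Blend 3 54/156 = 34.6% → Blend 3
Overall: Formula N 161/237 = 67.9%, Blend 3 135/257 = 52.5% → Formula N
Blend 3 wins each soil group but Formula N wins overall — the comparison reverses. Blend 3's plots skew toward loam, which has a lower base rate.

Yes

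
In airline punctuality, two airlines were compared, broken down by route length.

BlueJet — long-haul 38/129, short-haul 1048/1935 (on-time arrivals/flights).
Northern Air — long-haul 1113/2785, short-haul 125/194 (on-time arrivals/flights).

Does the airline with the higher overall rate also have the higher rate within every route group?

Long-haul: BlueJet 38/129 = 29.5%, Northern Air 1113/2785 = 40.0% → Northern Air
Short-haul: BlueJet 1048/1935 = 54.2%, Northern Air 125/194 = 64.4% → Northern Air
Overall: BlueJet 1086/2064 = 52.6%, Northern Air 1238/2979 = 41.6% → BlueJet
Northern Air wins each route group but BlueJet wins overall — the comparison reverses. Northern Air's flights skew toward long-haul, which has a lower base rate.

No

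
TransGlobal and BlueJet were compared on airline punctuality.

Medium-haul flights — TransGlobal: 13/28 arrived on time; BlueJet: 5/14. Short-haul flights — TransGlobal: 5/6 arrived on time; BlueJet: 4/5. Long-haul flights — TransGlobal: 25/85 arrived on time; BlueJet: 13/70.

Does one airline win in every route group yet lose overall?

Medium-haul: TransGlobal 13/28 = 46.4%, BlueJet 5/14 = 35.7% → TransGlobal
Short-haul: TransGlobal 5/6 = 83.3%, BlueJet 4/5 = 80.0% → TransGlobal
Long-haul: TransGlobal 25/85 = 29.4%, BlueJet 13/70 = 18.6% → TransGlobal
Overall: TransGlobal 43/119 = 36.1%, BlueJet 22/89 = 24.7% → TransGlobal
TransGlobal wins overall and in every route group — no reversal.

No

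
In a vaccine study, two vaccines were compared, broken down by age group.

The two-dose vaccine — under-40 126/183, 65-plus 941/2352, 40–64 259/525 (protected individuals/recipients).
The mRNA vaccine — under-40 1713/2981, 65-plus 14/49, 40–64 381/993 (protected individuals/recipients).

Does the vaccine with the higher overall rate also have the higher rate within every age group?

Under-40: the two-dose vaccine 126/183 = 68.9%, the mRNA vaccine 1713/2981 = 57.5% → the two-dose vaccine
65-plus: the two-dose vaccine 941/2352 = 40.0%, the mRNA vaccine 14/49 = 28.6% → the two-dose vaccine
40–64: the two-dose vaccine 259/525 = 49.3%, the mRNA vaccine 381/993 = 38.4% → the two-dose vaccine
Overall: the two-dose vaccine 1326/3060 = 43.3%, the mRNA vaccine 2108/4023 = 52.4% → the mRNA vaccine
The two-dose vaccine wins each age group but the mRNA vaccine wins overall — the comparison reverses. The two-dose vaccine's recipients skew toward 65-plus, which has a lower base rate.

No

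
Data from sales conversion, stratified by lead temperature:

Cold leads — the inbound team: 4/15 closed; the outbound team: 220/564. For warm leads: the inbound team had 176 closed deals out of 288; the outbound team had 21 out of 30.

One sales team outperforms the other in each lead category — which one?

the outbound team

Cold: the inbound team 4/15 = 26.7%, the outbound team 220/564 = 39.0% → the outbound team
Warm: the inbound team 176/288 = 61.1%, the outbound team 21/30 = 70.0% → the outbound team
The outbound team has the higher rate in both groups.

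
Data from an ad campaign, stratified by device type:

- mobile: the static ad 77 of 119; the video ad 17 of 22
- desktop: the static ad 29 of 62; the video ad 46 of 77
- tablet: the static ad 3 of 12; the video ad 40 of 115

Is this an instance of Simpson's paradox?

Mobile: the static ad 77/119 = 64.7%, the video ad 17/22 = 77.3% → the video ad
Desktop: the static ad 29/62 = 46.8%, the video ad 46/77 = 59.7% → the video ad
Tablet: the static ad 3/12 = 25.0%, the video ad 40/115 = 34.8% → the video ad
Overall: the static ad 109/193 = 56.5%, the video ad 103/214 = 48.1% → the static ad
The video ad wins each device group but the static ad wins overall — the comparison reverses. The video ad's impressions skew toward tablet, which has a lower base rate.

Yes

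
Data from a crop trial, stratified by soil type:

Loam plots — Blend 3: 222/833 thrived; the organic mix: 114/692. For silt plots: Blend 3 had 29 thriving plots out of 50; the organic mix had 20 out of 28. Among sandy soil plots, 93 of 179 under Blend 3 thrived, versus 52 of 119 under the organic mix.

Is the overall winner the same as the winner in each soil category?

Loam: Blend 3 222/833 = 26.7%, the organic mix 114/692 = 16.5% → Blend 3
Silt: Blend 3 29/50 = 58.0%, the organic mix 20/28 = 71.4% → the organic mix
Sandy soil: Blend 3 93/179 = 52.0%, the organic mix 52/119 = 43.7% → Blend 3
Overall: Blend 3 344/1062 = 32.4%, the organic mix 186/839 = 22.2% → Blend 3
Neither sweeps: Blend 3 wins 2 of 3 groups, the organic mix wins 1. Blend 3 wins overall but not every group — no Simpson reversal.

No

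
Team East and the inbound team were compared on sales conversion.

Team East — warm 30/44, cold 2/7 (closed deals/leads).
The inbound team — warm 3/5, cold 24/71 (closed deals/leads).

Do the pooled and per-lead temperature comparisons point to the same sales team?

No

Warm: Team East 30/44 = 68.2%, the inbound team 3/5 = 60.0% → Team East
Cold: Team East 2/7 = 28.6%, the inbound team 24/71 = 33.8% → the inbound team
Overall: Team East 32/51 = 62.7%, the inbound team 27/76 = 35.5% → Team East
Neither sweeps: Team East wins 1 of 2 groups, the inbound team wins 1. Team East wins overall but not every group — no Simpson reversal.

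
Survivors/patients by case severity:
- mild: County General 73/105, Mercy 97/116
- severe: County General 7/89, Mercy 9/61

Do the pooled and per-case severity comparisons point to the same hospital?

Yes

Mild: County General 73/105 = 69.5%, Mercy 97/116 = 83.6% → Mercy
Severe: County General 7/89 = 7.9%, Mercy 9/61 = 14.8% → Mercy
Overall: County General 80/194 = 41.2%, Mercy 106/177 = 59.9% → Mercy
Mercy wins overall and in every case group — no reversal.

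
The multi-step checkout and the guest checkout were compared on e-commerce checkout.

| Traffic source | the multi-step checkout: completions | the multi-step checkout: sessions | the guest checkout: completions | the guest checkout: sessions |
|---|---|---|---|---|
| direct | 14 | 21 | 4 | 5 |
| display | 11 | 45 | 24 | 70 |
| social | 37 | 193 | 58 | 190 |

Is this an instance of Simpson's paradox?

No

Direct: the multi-step checkout 14/21 = 66.7%, the guest checkout 4/5 = 80.0% → the guest checkout
Display: the multi-step checkout 11/45 = 24.4%, the guest checkout 24/70 = 34.3% → the guest checkout
Social: the multi-step checkout 37/193 = 19.2%, the guest checkout 58/190 = 30.5% → the guest checkout
Overall: the multi-step checkout 62/259 = 23.9%, the guest checkout 86/265 = 32.5% → the guest checkout
The guest checkout wins overall and in every traffic group — no reversal.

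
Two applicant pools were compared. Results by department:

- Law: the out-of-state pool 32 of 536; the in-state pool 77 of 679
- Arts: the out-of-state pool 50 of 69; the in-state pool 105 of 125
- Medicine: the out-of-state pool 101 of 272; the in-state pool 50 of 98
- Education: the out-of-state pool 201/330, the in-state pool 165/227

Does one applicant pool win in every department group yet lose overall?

No

Law: the out-of-state pool 32/536 = 6.0%, the in-state pool 77/679 = 11.3% → the in-state pool
Arts: the out-of-state pool 50/69 = 72.5%, the in-state pool 105/125 = 84.0% → the in-state pool
Medicine: the out-of-state pool 101/272 = 37.1%, the in-state pool 50/98 = 51.0% → the in-state pool
Education: the out-of-state pool 201/330 = 60.9%, the in-state pool 165/227 = 72.7% → the in-state pool
Overall: the out-of-state pool 384/1207 = 31.8%, the in-state pool 397/1129 = 35.2% → the in-state pool
The in-state pool wins overall and in every department group — no reversal.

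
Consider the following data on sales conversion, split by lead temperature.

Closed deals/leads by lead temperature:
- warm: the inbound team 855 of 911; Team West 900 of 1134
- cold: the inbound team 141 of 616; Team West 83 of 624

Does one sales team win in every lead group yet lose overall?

No

Warm: the inbound team 855/911 = 93.9%, Team West 900/1134 = 79.4% → the inbound team
Cold: the inbound team 141/616 = 22.9%, Team West 83/624 = 13.3% → the inbound team
Overall: the inbound team 996/1527 = 65.2%, Team West 983/1758 = 55.9% → the inbound team
The inbound team wins overall and in every lead group — no reversal.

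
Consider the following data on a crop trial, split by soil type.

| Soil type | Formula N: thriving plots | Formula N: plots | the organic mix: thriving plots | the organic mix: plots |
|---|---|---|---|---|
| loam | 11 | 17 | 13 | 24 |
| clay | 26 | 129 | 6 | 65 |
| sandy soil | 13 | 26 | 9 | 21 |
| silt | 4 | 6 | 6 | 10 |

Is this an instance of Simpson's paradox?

No

Loam: Formula N 11/17 = 64.7%, the organic mix 13/24 = 54.2% → Formula N
Clay: Formula N 26/129 = 20.2%, the organic mix 6/65 = 9.2% → Formula N
Sandy soil: Formula N 13/26 = 50.0%, the organic mix 9/21 = 42.9% → Formula N
Silt: Formula N 4/6 = 66.7%, the organic mix 6/10 = 60.0% → Formula N
Overall: Formula N 54/178 = 30.3%, the organic mix 34/120 = 28.3% → Formula N
Formula N wins overall and in every soil group — no reversal.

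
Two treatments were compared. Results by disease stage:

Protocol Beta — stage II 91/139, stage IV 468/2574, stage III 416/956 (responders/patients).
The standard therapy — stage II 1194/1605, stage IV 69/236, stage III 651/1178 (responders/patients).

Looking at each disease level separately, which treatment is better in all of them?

the standard therapy

Stage II: Protocol Beta 91/139 = 65.5%, the standard therapy 1194/1605 = 74.4% → the standard therapy
Stage IV: Protocol Beta 468/2574 = 18.2%, the standard therapy 69/236 = 29.2% → the standard therapy
Stage III: Protocol Beta 416/956 = 43.5%, the standard therapy 651/1178 = 55.3% → the standard therapy
The standard therapy has the higher rate in all 3 groups.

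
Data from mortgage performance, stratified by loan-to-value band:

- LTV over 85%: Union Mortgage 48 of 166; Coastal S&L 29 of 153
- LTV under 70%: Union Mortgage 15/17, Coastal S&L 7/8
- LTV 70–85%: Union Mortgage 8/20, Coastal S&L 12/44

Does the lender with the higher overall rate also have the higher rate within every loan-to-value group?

Yes

LTV over 85%: Union Mortgage 48/166 = 28.9%, Coastal S&L 29/153 = 19.0% → Union Mortgage
LTV under 70%: Union Mortgage 15/17 = 88.2%, Coastal S&L 7/8 = 87.5% → Union Mortgage
LTV 70–85%: Union Mortgage 8/20 = 40.0%, Coastal S&L 12/44 = 27.3% → Union Mortgage
Overall: Union Mortgage 71/203 = 35.0%, Coastal S&L 48/205 = 23.4% → Union Mortgage
Union Mortgage wins overall and in every loan-to-value group — no reversal.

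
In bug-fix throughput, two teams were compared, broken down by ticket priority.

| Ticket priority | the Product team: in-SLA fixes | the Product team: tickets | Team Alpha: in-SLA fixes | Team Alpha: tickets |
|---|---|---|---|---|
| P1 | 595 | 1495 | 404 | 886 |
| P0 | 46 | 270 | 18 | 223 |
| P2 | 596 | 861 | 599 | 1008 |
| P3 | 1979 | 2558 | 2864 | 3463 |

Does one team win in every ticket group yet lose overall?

P1: the Product team 595/1495 = 39.8%, Team Alpha 404/886 = 45.6% → Team Alpha
P0: the Product team 46/270 = 17.0%, Team Alpha 18/223 = 8.1% → the Product team
P2: the Product team 596/861 = 69.2%, Team Alpha 599/1008 = 59.4% → the Product team
P3: the Product team 1979/2558 = 77.4%, Team Alpha 2864/3463 = 82.7% → Team Alpha
Overall: the Product team 3216/5184 = 62.0%, Team Alpha 3885/5580 = 69.6% → Team Alpha
Neither sweeps: the Product team wins 2 of 4 groups, Team Alpha wins 2. Team Alpha wins overall but not every group — no Simpson reversal.

No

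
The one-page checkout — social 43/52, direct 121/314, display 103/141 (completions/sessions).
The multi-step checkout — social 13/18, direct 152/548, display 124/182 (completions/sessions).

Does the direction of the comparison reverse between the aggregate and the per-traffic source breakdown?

No

Social: the one-page checkout 43/52 = 82.7%, the multi-step checkout 13/18 = 72.2% → the one-page checkout
Direct: the one-page checkout 121/314 = 38.5%, the multi-step checkout 152/548 = 27.7% → the one-page checkout
Display: the one-page checkout 103/141 = 73.0%, the multi-step checkout 124/182 = 68.1% → the one-page checkout
Overall: the one-page checkout 267/507 = 52.7%, the multi-step checkout 289/748 = 38.6% → the one-page checkout
The one-page checkout wins overall and in every traffic group — no reversal.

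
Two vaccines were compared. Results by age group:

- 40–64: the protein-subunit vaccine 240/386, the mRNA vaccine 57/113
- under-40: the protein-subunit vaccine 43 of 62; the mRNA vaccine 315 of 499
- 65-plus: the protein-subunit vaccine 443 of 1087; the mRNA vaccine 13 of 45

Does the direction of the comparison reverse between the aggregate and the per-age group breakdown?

40–64: the protein-subunit vaccine 240/386 = 62.2%, the mRNA vaccine 57/113 = 50.4% → the protein-subunit vaccine
Under-40: the protein-subunit vaccine 43/62 = 69.4%, the mRNA vaccine 315/499 = 63.1% → the protein-subunit vaccine
65-plus: the protein-subunit vaccine 443/1087 = 40.8%, the mRNA vaccine 13/45 = 28.9% → the protein-subunit vaccine
Overall: the protein-subunit vaccine 726/1535 = 47.3%, the mRNA vaccine 385/657 = 58.6% → the mRNA vaccine
The protein-subunit vaccine wins each age group but the mRNA vaccine wins overall — the comparison reverses. The protein-subunit vaccine's recipients skew toward 65-plus, which has a lower base rate.

Yes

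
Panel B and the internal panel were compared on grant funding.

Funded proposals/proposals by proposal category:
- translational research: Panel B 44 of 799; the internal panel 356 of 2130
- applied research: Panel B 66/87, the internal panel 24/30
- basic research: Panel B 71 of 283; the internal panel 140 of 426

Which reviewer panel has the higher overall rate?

Translational research: Panel B 44/799 = 5.5%, the internal panel 356/2130 = 16.7% → the internal panel
Applied research: Panel B 66/87 = 75.9%, the internal panel 24/30 = 80.0% → the internal panel
Basic research: Panel B 71/283 = 25.1%, the internal panel 140/426 = 32.9% → the internal panel
Overall: Panel B 181/1169 = 15.5%, the internal panel 520/2586 = 20.1% → the internal panel

the internal panel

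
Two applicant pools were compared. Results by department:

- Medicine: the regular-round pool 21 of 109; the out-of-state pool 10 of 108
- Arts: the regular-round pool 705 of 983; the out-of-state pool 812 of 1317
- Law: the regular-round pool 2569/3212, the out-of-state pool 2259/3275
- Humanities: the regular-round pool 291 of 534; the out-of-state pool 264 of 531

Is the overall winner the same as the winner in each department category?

Medicine: the regular-round pool 21/109 = 19.3%, the out-of-state pool 10/108 = 9.3% → the regular-round pool
Arts: the regular-round pool 705/983 = 71.7%, the out-of-state pool 812/1317 = 61.7% → the regular-round pool
Law: the regular-round pool 2569/3212 = 80.0%, the out-of-state pool 2259/3275 = 69.0% → the regular-round pool
Humanities: the regular-round pool 291/534 = 54.5%, the out-of-state pool 264/531 = 49.7% → the regular-round pool
Overall: the regular-round pool 3586/4838 = 74.1%, the out-of-state pool 3345/5231 = 63.9% → the regular-round pool
The regular-round pool wins overall and in every department group — no reversal.

Yes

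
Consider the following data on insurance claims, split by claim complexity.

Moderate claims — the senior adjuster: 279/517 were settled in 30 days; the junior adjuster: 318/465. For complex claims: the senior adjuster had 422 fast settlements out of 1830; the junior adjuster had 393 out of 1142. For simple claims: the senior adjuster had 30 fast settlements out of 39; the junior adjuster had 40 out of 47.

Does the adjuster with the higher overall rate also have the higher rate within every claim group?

Yes

Moderate: the senior adjuster 279/517 = 54.0%, the junior adjuster 318/465 = 68.4% → the junior adjuster
Complex: the senior adjuster 422/1830 = 23.1%, the junior adjuster 393/1142 = 34.4% → the junior adjuster
Simple: the senior adjuster 30/39 = 76.9%, the junior adjuster 40/47 = 85.1% → the junior adjuster
Overall: the senior adjuster 731/2386 = 30.6%, the junior adjuster 751/1654 = 45.4% → the junior adjuster
The junior adjuster wins overall and in every claim group — no reversal.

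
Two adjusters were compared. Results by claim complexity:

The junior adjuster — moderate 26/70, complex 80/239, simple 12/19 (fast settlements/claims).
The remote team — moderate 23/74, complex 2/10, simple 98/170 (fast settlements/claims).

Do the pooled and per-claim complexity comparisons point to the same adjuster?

Moderate: the junior adjuster 26/70 = 37.1%, the remote team 23/74 = 31.1% → the junior adjuster
Complex: the junior adjuster 80/239 = 33.5%, the remote team 2/10 = 20.0% → the junior adjuster
Simple: the junior adjuster 12/19 = 63.2%, the remote team 98/170 = 57.6% → the junior adjuster
Overall: the junior adjuster 118/328 = 36.0%, the remote team 123/254 = 48.4% → the remote team
The junior adjuster wins each claim group but the remote team wins overall — the comparison reverses. The junior adjuster's claims skew toward complex, which has a lower base rate.

No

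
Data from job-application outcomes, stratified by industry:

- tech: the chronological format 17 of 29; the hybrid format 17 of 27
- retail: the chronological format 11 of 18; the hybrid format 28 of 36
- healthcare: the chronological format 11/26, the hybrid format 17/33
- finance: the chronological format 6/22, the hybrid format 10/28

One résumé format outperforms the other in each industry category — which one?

the hybrid format

Tech: the chronological format 17/29 = 58.6%, the hybrid format 17/27 = 63.0% → the hybrid format
Retail: the chronological format 11/18 = 61.1%, the hybrid format 28/36 = 77.8% → the hybrid format
Healthcare: the chronological format 11/26 = 42.3%, the hybrid format 17/33 = 51.5% → the hybrid format
Finance: the chronological format 6/22 = 27.3%, the hybrid format 10/28 = 35.7% → the hybrid format
The hybrid format has the higher rate in all 4 groups.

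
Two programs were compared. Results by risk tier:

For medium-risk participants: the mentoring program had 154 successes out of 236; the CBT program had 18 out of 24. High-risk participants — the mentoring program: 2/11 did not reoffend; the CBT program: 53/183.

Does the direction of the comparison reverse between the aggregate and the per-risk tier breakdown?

Yes

Medium-risk: the mentoring program 154/236 = 65.3%, the CBT program 18/24 = 75.0% → the CBT program
High-risk: the mentoring program 2/11 = 18.2%, the CBT program 53/183 = 29.0% → the CBT program
Overall: the mentoring program 156/247 = 63.2%, the CBT program 71/207 = 34.3% → the mentoring program
The CBT program wins each risk group but the mentoring program wins overall — the comparison reverses. The CBT program's participants skew toward high-risk, which has a lower base rate.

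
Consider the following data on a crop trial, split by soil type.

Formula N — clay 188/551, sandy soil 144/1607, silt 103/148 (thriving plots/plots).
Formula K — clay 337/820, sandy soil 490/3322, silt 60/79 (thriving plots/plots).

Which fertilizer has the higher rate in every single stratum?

Clay: Formula N 188/551 = 34.1%, Formula K 337/820 = 41.1% → Formula K
Sandy soil: Formula N 144/1607 = 9.0%, Formula K 490/3322 = 14.8% → Formula K
Silt: Formula N 103/148 = 69.6%, Formula K 60/79 = 75.9% → Formula K
Formula K has the higher rate in all 3 groups.

Formula K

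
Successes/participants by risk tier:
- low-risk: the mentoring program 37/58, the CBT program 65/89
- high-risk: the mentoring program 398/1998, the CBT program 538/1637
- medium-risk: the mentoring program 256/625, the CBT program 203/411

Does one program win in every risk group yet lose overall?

Low-risk: the mentoring program 37/58 = 63.8%, the CBT program 65/89 = 73.0% → the CBT program
High-risk: the mentoring program 398/1998 = 19.9%, the CBT program 538/1637 = 32.9% → the CBT program
Medium-risk: the mentoring program 256/625 = 41.0%, the CBT program 203/411 = 49.4% → the CBT program
Overall: the mentoring program 691/2681 = 25.8%, the CBT program 806/2137 = 37.7% → the CBT program
The CBT program wins overall and in every risk group — no reversal.

No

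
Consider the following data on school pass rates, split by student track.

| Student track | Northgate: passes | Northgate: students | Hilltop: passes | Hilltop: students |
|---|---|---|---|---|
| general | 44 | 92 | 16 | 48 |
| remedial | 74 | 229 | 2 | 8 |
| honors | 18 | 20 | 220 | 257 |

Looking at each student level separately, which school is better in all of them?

Northgate

General: Northgate 44/92 = 47.8%, Hilltop 16/48 = 33.3% → Northgate
Remedial: Northgate 74/229 = 32.3%, Hilltop 2/8 = 25.0% → Northgate
Honors: Northgate 18/20 = 90.0%, Hilltop 220/257 = 85.6% → Northgate
Northgate has the higher rate in all 3 groups.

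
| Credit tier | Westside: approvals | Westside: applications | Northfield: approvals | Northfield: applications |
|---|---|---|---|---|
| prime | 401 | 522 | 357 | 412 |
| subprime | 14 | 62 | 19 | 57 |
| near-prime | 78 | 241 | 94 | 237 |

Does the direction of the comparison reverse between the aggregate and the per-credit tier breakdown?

No

Prime: Westside 401/522 = 76.8%, Northfield 357/412 = 86.7% → Northfield
Subprime: Westside 14/62 = 22.6%, Northfield 19/57 = 33.3% → Northfield
Near-prime: Westside 78/241 = 32.4%, Northfield 94/237 = 39.7% → Northfield
Overall: Westside 493/825 = 59.8%, Northfield 470/706 = 66.6% → Northfield
Northfield wins overall and in every credit group — no reversal.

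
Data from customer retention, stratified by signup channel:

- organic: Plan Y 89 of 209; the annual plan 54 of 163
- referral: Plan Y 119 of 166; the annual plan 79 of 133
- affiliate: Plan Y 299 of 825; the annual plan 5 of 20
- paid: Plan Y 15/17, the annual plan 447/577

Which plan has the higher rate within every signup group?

Organic: Plan Y 89/209 = 42.6%, the annual plan 54/163 = 33.1% → Plan Y
Referral: Plan Y 119/166 = 71.7%, the annual plan 79/133 = 59.4% → Plan Y
Affiliate: Plan Y 299/825 = 36.2%, the annual plan 5/20 = 25.0% → Plan Y
Paid: Plan Y 15/17 = 88.2%, the annual plan 447/577 = 77.5% → Plan Y
Plan Y has the higher rate in all 4 groups.

Plan Y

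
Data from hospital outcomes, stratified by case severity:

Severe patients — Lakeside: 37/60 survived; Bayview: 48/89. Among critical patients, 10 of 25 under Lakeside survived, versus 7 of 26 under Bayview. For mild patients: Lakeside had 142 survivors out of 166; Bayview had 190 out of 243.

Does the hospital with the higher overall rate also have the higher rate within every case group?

Yes

Severe: Lakeside 37/60 = 61.7%, Bayview 48/89 = 53.9% → Lakeside
Critical: Lakeside 10/25 = 40.0%, Bayview 7/26 = 26.9% → Lakeside
Mild: Lakeside 142/166 = 85.5%, Bayview 190/243 = 78.2% → Lakeside
Overall: Lakeside 189/251 = 75.3%, Bayview 245/358 = 68.4% → Lakeside
Lakeside wins overall and in every case group — no reversal.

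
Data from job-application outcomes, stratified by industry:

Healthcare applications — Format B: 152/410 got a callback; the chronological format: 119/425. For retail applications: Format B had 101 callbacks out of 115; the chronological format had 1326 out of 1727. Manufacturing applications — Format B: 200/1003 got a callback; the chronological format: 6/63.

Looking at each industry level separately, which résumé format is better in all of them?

Healthcare: Format B 152/410 = 37.1%, the chronological format 119/425 = 28.0% → Format B
Retail: Format B 101/115 = 87.8%, the chronological format 1326/1727 = 76.8% → Format B
Manufacturing: Format B 200/1003 = 19.9%, the chronological format 6/63 = 9.5% → Format B
Format B has the higher rate in all 3 groups.

Format B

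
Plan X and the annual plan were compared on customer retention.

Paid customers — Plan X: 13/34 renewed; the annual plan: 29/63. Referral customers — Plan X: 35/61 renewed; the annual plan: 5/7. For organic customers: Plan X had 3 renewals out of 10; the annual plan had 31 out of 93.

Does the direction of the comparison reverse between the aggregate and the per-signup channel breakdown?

Yes

Paid: Plan X 13/34 = 38.2%, the annual plan 29/63 = 46.0% → the annual plan
Referral: Plan X 35/61 = 57.4%, the annual plan 5/7 = 71.4% → the annual plan
Organic: Plan X 3/10 = 30.0%, the annual plan 31/93 = 33.3% → the annual plan
Overall: Plan X 51/105 = 48.6%, the annual plan 65/163 = 39.9% → Plan X
The annual plan wins each signup group but Plan X wins overall — the comparison reverses. The annual plan's customers skew toward organic, which has a lower base rate.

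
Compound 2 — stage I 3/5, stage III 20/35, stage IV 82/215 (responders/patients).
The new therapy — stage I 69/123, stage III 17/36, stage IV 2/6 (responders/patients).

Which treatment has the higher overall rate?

Stage I: Compound 2 3/5 = 60.0%, the new therapy 69/123 = 56.1% → Compound 2
Stage III: Compound 2 20/35 = 57.1%, the new therapy 17/36 = 47.2% → Compound 2
Stage IV: Compound 2 82/215 = 38.1%, the new therapy 2/6 = 33.3% → Compound 2
Overall: Compound 2 105/255 = 41.2%, the new therapy 88/165 = 53.3% → the new therapy
(Compound 2 wins every disease group but the new therapy wins overall — Compound 2's patients skew toward the low-rate stage IV group.)

the new therapy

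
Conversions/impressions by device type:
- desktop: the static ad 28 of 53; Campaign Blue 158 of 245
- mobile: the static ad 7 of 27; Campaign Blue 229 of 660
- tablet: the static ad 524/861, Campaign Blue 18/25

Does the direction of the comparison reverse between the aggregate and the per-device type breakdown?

Yes

Desktop: the static ad 28/53 = 52.8%, Campaign Blue 158/245 = 64.5% → Campaign Blue
Mobile: the static ad 7/27 = 25.9%, Campaign Blue 229/660 = 34.7% → Campaign Blue
Tablet: the static ad 524/861 = 60.9%, Campaign Blue 18/25 = 72.0% → Campaign Blue
Overall: the static ad 559/941 = 59.4%, Campaign Blue 405/930 = 43.5% → the static ad
Campaign Blue wins each device group but the static ad wins overall — the comparison reverses. Campaign Blue's impressions skew toward mobile, which has a lower base rate.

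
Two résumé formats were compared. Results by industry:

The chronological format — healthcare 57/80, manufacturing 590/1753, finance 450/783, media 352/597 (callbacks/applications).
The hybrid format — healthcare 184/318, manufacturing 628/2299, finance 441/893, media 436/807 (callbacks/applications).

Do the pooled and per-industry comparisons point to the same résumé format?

Healthcare: the chronological format 57/80 = 71.2%, the hybrid format 184/318 = 57.9% → the chronological format
Manufacturing: the chronological format 590/1753 = 33.7%, the hybrid format 628/2299 = 27.3% → the chronological format
Finance: the chronological format 450/783 = 57.5%, the hybrid format 441/893 = 49.4% → the chronological format
Media: the chronological format 352/597 = 59.0%, the hybrid format 436/807 = 54.0% → the chronological format
Overall: the chronological format 1449/3213 = 45.1%, the hybrid format 1689/4317 = 39.1% → the chronological format
The chronological format wins overall and in every industry group — no reversal.

Yes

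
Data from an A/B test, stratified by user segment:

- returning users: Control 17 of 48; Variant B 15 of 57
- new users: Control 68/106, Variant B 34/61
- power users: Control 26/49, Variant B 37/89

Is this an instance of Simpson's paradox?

Returning users: Control 17/48 = 35.4%, Variant B 15/57 = 26.3% → Control
New users: Control 68/106 = 64.2%, Variant B 34/61 = 55.7% → Control
Power users: Control 26/49 = 53.1%, Variant B 37/89 = 41.6% → Control
Overall: Control 111/203 = 54.7%, Variant B 86/207 = 41.5% → Control
Control wins overall and in every user group — no reversal.

No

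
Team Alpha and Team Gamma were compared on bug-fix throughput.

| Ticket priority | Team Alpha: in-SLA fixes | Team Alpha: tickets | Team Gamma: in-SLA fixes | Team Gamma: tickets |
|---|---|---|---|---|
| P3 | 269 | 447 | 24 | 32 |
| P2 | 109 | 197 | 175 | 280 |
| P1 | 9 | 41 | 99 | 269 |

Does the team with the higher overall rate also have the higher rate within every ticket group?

No

P3: Team Alpha 269/447 = 60.2%, Team Gamma 24/32 = 75.0% → Team Gamma
P2: Team Alpha 109/197 = 55.3%, Team Gamma 175/280 = 62.5% → Team Gamma
P1: Team Alpha 9/41 = 22.0%, Team Gamma 99/269 = 36.8% → Team Gamma
Overall: Team Alpha 387/685 = 56.5%, Team Gamma 298/581 = 51.3% → Team Alpha
Team Gamma wins each ticket group but Team Alpha wins overall — the comparison reverses. Team Gamma's tickets skew toward P1, which has a lower base rate.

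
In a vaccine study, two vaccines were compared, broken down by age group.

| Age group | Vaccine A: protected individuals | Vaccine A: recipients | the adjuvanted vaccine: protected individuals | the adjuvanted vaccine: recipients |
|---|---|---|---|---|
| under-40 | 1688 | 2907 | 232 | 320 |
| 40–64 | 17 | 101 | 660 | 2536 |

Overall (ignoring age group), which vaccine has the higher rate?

Vaccine A

Under-40: Vaccine A 1688/2907 = 58.1%, the adjuvanted vaccine 232/320 = 72.5% → the adjuvanted vaccine
40–64: Vaccine A 17/101 = 16.8%, the adjuvanted vaccine 660/2536 = 26.0% → the adjuvanted vaccine
Overall: Vaccine A 1705/3008 = 56.7%, the adjuvanted vaccine 892/2856 = 31.2% → Vaccine A
(The adjuvanted vaccine wins every age group but Vaccine A wins overall — the adjuvanted vaccine's recipients skew toward the low-rate 40–64 group.)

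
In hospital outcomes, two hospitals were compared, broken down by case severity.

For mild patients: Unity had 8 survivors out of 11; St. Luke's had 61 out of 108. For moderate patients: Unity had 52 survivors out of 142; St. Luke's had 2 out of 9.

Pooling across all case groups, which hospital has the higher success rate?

Mild: Unity 8/11 = 72.7%, St. Luke's 61/108 = 56.5% → Unity
Moderate: Unity 52/142 = 36.6%, St. Luke's 2/9 = 22.2% → Unity
Overall: Unity 60/153 = 39.2%, St. Luke's 63/117 = 53.8% → St. Luke's
(Unity wins every case group but St. Luke's wins overall — Unity's patients skew toward the low-rate moderate group.)

St. Luke's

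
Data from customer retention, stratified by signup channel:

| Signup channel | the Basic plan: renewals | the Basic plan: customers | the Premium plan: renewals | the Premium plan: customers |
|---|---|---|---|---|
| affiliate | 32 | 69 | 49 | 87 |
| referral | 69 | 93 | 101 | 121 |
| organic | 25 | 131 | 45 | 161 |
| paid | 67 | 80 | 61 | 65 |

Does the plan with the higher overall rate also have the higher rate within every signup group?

Affiliate: the Basic plan 32/69 = 46.4%, the Premium plan 49/87 = 56.3% → the Premium plan
Referral: the Basic plan 69/93 = 74.2%, the Premium plan 101/121 = 83.5% → the Premium plan
Organic: the Basic plan 25/131 = 19.1%, the Premium plan 45/161 = 28.0% → the Premium plan
Paid: the Basic plan 67/80 = 83.8%, the Premium plan 61/65 = 93.8% → the Premium plan
Overall: the Basic plan 193/373 = 51.7%, the Premium plan 256/434 = 59.0% → the Premium plan
The Premium plan wins overall and in every signup group — no reversal.

Yes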